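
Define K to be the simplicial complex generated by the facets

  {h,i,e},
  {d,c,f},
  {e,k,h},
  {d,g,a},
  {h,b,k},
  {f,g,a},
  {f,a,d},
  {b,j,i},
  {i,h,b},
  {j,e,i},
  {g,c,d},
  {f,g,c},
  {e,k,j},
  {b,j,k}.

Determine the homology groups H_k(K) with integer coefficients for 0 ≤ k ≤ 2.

Fix the vertex order a < b < c < d < e < f < g < h < i < j < k and write every simplex with vertices in increasing order. Then dim K = 2 and the simplices of K are:

  0-simplices (11): a, b, c, d, e, f, g, h, i, j, k
  1-simplices (21): ad, af, ag, bh, bi, bj, bk, cd, cf, cg, df, dg, eh, ei, ej, ek, fg, hi, hk, ij, jk
  2-simplices (14): adf, adg, afg, bhi, bhk, bij, bjk, cdf, cdg, cfg, ehi, ehk, eij, ejk

so the chain groups are C_0 ≅ Z^11, C_1 ≅ Z^21, C_2 ≅ Z^14.

∂_1: C_1 → C_0 is given by ∂[p,q] = [q] − [p]. For instance
  ∂eh = h − e.
The 11×21 boundary matrix has rank 9 and Smith normal form diag(1,1,1,1,1,1,1,1,1).

The boundary map ∂_2: C_2 → C_1 acts by ∂[p,q,r] = [q,r] − [p,r] + [p,q]. For instance
  ∂ejk = jk − ek + ej,
  ∂bhi = hi − bi + bh.
As a 21×14 matrix over Z this has rank 12, with invariant factors (1,1,1,1,1,1,1,1,1,1,1,1).

From H_k ≅ ker(∂_k) / im(∂_{k+1}) we obtain:

  H_0: rank C_0 − rank ∂_1 = 11 − 9 = 2, and the invariant factors of ∂_1 are all 1, so H_0 ≅ Z^2.
  H_1: rank ker ∂_1 − rank ∂_2 = (21 − 9) − 12 = 0, and the invariant factors of ∂_2 are all 1, so H_1 ≅ 0.
  H_2: rank ker ∂_2 − rank ∂_3 = (14 − 12) − 0 = 2, and there is no ∂_3, so H_2 ≅ Z^2.

(K is a triangulation of the disjoint union of the 2-sphere S^2 and the 2-sphere S^2.)

H_0 ≅ Z^2,  H_1 = 0,  H_2 ≅ Z^2.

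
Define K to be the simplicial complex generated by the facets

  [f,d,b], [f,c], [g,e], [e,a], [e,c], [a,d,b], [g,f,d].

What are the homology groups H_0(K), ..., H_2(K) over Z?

Order the vertices as a < b < c < d < e < f < g. Listing each simplex with vertices in this order, K has dimension 2 with simplices:

  0-simplices (7): a, b, c, d, e, f, g
  1-simplices (11): ab, ad, ae, bd, bf, ce, cf, df, dg, eg, fg
  2-simplices (3): abd, bdf, dfg

Hence C_0 ≅ Z^7, C_1 ≅ Z^11, C_2 ≅ Z^3.

∂_1: C_1 → C_0 sends each edge [p,q] (with p < q) to q − p. For instance
  ∂ab = b − a.
As a 7×11 matrix over Z this has rank 6, with invariant factors (1,1,1,1,1,1).

∂_2: C_2 → C_1 maps a triangle to the signed sum of its edges. For instance
  ∂abd = bd − ad + ab,
  ∂dfg = fg − dg + df.
The resulting 11×3 matrix has rank 3, and its Smith normal form has invariant factors (1,1,1).

Reading off H_k = ker ∂_k / im ∂_{k+1}:

  H_0: rank C_0 − rank ∂_1 = 7 − 6 = 1, and the invariant factors of ∂_1 are all 1, so H_0 ≅ Z.
  H_1: rank ker ∂_1 − rank ∂_2 = (11 − 6) − 3 = 2, and the invariant factors of ∂_2 are all 1, so H_1 ≅ Z^2.
  H_2: rank ker ∂_2 − rank ∂_3 = (3 − 3) − 0 = 0, and there is no ∂_3, so H_2 ≅ 0.

H_0 = Z,  H_1 = Z^2,  H_2 = 0.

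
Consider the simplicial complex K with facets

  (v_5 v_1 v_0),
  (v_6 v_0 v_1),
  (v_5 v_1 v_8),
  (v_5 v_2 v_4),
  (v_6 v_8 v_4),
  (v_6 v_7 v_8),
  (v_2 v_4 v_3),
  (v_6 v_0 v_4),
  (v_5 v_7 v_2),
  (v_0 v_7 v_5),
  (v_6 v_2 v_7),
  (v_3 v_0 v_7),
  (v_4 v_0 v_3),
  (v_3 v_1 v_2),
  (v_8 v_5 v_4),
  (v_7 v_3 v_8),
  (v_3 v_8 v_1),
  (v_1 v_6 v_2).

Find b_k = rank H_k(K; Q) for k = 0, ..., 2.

b_0 = 1, b_1 = 2, b_2 = 1.

K has 9 vertices, 27 edges, 18 triangles.
rank ∂_0 = 0, rank ∂_1 = 8 ⇒ b_0 = 9 − 0 − 8 = 1; all invariant factors of ∂_1 are 1 so no torsion. So H_0 ≅ Z.
rank ∂_1 = 8, rank ∂_2 = 17 ⇒ b_1 = 27 − 8 − 17 = 2; all invariant factors of ∂_2 are 1 so no torsion. So H_1 ≅ Z^2.
rank ∂_2 = 17, rank ∂_3 = 0 ⇒ b_2 = 18 − 17 − 0 = 1. So H_2 ≅ Z.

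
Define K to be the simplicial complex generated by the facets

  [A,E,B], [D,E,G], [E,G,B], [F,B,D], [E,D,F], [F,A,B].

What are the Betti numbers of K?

b_0 = 1, b_1 = 1, b_2 = 0.

Take the total order A < B < D < E < F < G on the vertex set. Then K (dimension 2) consists of the simplices:

  0-simplices (6): A, B, D, E, F, G
  1-simplices (12): AB, AE, AF, BD, BE, BF, BG, DE, DF, DG, EF, EG
  2-simplices (6): ABE, ABF, BDF, BEG, DEF, DEG

Hence C_0 ≅ Z^6, C_1 ≅ Z^12, C_2 ≅ Z^6.

Boundary ∂_1: C_1 → C_0 maps an edge to its endpoints' difference, ∂[p,q] = q − p. For instance
  ∂EF = F − E.
The resulting 6×12 matrix has rank 5, and its Smith normal form has invariant factors (1,1,1,1,1).

∂_2: C_2 → C_1 maps a triangle to the signed sum of its edges. For instance
  ∂ABE = BE − AE + AB,
  ∂BDF = DF − BF + BD.
The 12×6 boundary matrix has rank 6 and Smith normal form diag(1,1,1,1,1,1).

From H_k ≅ ker(∂_k) / im(∂_{k+1}) we obtain:

  H_0: rank C_0 − rank ∂_1 = 6 − 5 = 1, and the invariant factors of ∂_1 are all 1, so H_0 ≅ Z.
  H_1: rank ker ∂_1 − rank ∂_2 = (12 − 5) − 6 = 1, and the invariant factors of ∂_2 are all 1, so H_1 ≅ Z.
  H_2: rank ker ∂_2 − rank ∂_3 = (6 − 6) − 0 = 0, and there is no ∂_3, so H_2 ≅ 0.

(K is a triangulation of the cylinder S^1 x I.)

Hence the Betti numbers are b_0 = 1, b_1 = 1, b_2 = 0.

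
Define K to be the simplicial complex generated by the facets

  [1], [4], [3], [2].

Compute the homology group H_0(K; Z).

K has 4 vertices.
rank ∂_0 = 0, rank ∂_1 = 0 ⇒ b_0 = 4 − 0 − 0 = 4. So H_0 = Z^4.

H_0 = Z^4.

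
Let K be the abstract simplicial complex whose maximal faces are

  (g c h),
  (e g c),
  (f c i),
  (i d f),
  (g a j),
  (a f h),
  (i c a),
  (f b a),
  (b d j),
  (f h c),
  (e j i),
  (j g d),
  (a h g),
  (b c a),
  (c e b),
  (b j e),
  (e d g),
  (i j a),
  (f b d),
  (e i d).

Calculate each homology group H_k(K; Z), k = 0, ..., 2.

H_0 ≅ Z,  H_1 ≅ Z ⊕ Z_2,  H_2 = 0.

We work with the vertex ordering a < b < c < d < e < f < g < h < i < j. The simplices of K, each written with vertices in increasing order, are:

  0-simplices (10): a, b, c, d, e, f, g, h, i, j
  1-simplices (30): ab, ac, af, ag, ah, ai, aj, bc, bd, be, bf, bj, ce, cf, cg, ch, ci, de, df, dg, di, dj, eg, ei, ej, fh, fi, gh, gj, ij
  2-simplices (20): abc, abf, aci, afh, agh, agj, aij, bce, bdf, bdj, bej, ceg, cfh, cfi, cgh, deg, dei, dfi, dgj, eij

giving chain groups C_0 ≅ Z^10, C_1 ≅ Z^30, C_2 ≅ Z^20.

The boundary map ∂_1: C_1 → C_0 is given by ∂[p,q] = [q] − [p]. For instance
  ∂be = e − b.
As a 10×30 matrix over Z this has rank 9, with invariant factors (1,1,1,1,1,1,1,1,1).

∂_2: C_2 → C_1 maps a triangle to the signed sum of its edges. For instance
  ∂dfi = fi − di + df,
  ∂aci = ci − ai + ac.
The 30×20 boundary matrix has rank 20 and Smith normal form diag(1,1,1,1,1,1,1,1,1,1,1,1,1,1,1,1,1,1,1,2).

From H_k ≅ ker(∂_k) / im(∂_{k+1}) we obtain:

  H_0: rank C_0 − rank ∂_1 = 10 − 9 = 1, and the invariant factors of ∂_1 are all 1, so H_0 = Z.
  H_1: rank ker ∂_1 − rank ∂_2 = (30 − 9) − 20 = 1, and ∂_2 has invariant factor 2 > 1, so H_1 = Z ⊕ Z_2.
  H_2: rank ker ∂_2 − rank ∂_3 = (20 − 20) − 0 = 0, and there is no ∂_3, so H_2 = 0.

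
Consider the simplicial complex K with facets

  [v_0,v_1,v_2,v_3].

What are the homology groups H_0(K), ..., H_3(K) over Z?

H_0 ≅ Z,  H_1 = 0,  H_2 = 0,  H_3 = 0.

Order the vertices as v_0 < v_1 < v_2 < v_3. Listing each simplex with vertices in this order, K has dimension 3 with simplices:

  0-simplices (4): [v_0], [v_1], [v_2], [v_3]
  1-simplices (6): [v_0,v_1], [v_0,v_2], [v_0,v_3], [v_1,v_2], [v_1,v_3], [v_2,v_3]
  2-simplices (4): [v_0,v_1,v_2], [v_0,v_1,v_3], [v_0,v_2,v_3], [v_1,v_2,v_3]
  3-simplices (1): [v_0,v_1,v_2,v_3]

Hence C_0 ≅ Z^4, C_1 ≅ Z^6, C_2 ≅ Z^4, C_3 ≅ Z^1.

Boundary ∂_1: C_1 → C_0 is given by ∂[p,q] = [q] − [p].
As a 4×6 matrix over Z this has rank 3, with invariant factors (1,1,1).

Boundary ∂_2: C_2 → C_1 maps a triangle to the signed sum of its edges. For instance
  ∂[v_0,v_1,v_3] = [v_1,v_3] − [v_0,v_3] + [v_0,v_1],
  ∂[v_1,v_2,v_3] = [v_2,v_3] − [v_1,v_3] + [v_1,v_2].
This gives a 6×4 integer matrix of rank 3; reducing to Smith normal form yields diagonal entries (1,1,1).

Boundary ∂_3: C_3 → C_2 sends each 3-simplex σ to the alternating sum Σ_i (−1)^i (σ with its i-th vertex removed). For instance
  ∂[v_0,v_1,v_2,v_3] = [v_1,v_2,v_3] − [v_0,v_2,v_3] + [v_0,v_1,v_3] − [v_0,v_1,v_2].
This gives a 4×1 integer matrix of rank 1; reducing to Smith normal form yields diagonal entries (1).

Now H_k = ker ∂_k / im ∂_{k+1}, so:

  H_0: rank C_0 − rank ∂_1 = 4 − 3 = 1, and the invariant factors of ∂_1 are all 1, so H_0 ≅ Z.
  H_1: rank ker ∂_1 − rank ∂_2 = (6 − 3) − 3 = 0, and the invariant factors of ∂_2 are all 1, so H_1 ≅ 0.
  H_2: rank ker ∂_2 − rank ∂_3 = (4 − 3) − 1 = 0, and the invariant factors of ∂_3 are all 1, so H_2 ≅ 0.
  H_3: rank ker ∂_3 − rank ∂_4 = (1 − 1) − 0 = 0, and there is no ∂_4, so H_3 ≅ 0.

(K is a triangulation of the 3-simplex.)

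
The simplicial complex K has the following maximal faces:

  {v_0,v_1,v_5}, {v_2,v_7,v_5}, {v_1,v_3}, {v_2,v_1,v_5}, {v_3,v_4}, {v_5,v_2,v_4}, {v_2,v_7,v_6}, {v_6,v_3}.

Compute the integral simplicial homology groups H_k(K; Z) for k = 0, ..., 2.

Fix the vertex order v_0 < v_1 < v_2 < v_3 < v_4 < v_5 < v_6 < v_7 and write every simplex with vertices in increasing order. Then dim K = 2 and the simplices of K are:

  0-simplices (8): [v_0], [v_1], [v_2], [v_3], [v_4], [v_5], [v_6], [v_7]
  1-simplices (14): [v_0,v_1], [v_0,v_5], [v_1,v_2], [v_1,v_3], [v_1,v_5], [v_2,v_4], [v_2,v_5], [v_2,v_6], [v_2,v_7], [v_3,v_4], [v_3,v_6], [v_4,v_5], [v_5,v_7], [v_6,v_7]
  2-simplices (5): [v_0,v_1,v_5], [v_1,v_2,v_5], [v_2,v_4,v_5], [v_2,v_5,v_7], [v_2,v_6,v_7]

so the chain groups are C_0 ≅ Z^8, C_1 ≅ Z^14, C_2 ≅ Z^5.

∂_1: C_1 → C_0 sends each edge [p,q] (with p < q) to q − p.
As a 8×14 matrix over Z this has rank 7, with invariant factors (1,1,1,1,1,1,1).

∂_2: C_2 → C_1 acts by ∂[p,q,r] = [q,r] − [p,r] + [p,q]. For instance
  ∂[v_0,v_1,v_5] = [v_1,v_5] − [v_0,v_5] + [v_0,v_1],
  ∂[v_2,v_5,v_7] = [v_5,v_7] − [v_2,v_7] + [v_2,v_5].
The resulting 14×5 matrix has rank 5, and its Smith normal form has invariant factors (1,1,1,1,1).

From H_k ≅ ker(∂_k) / im(∂_{k+1}) we obtain:

  H_0: rank C_0 − rank ∂_1 = 8 − 7 = 1, and the invariant factors of ∂_1 are all 1, so H_0 = Z.
  H_1: rank ker ∂_1 − rank ∂_2 = (14 − 7) − 5 = 2, and the invariant factors of ∂_2 are all 1, so H_1 = Z^2.
  H_2: rank ker ∂_2 − rank ∂_3 = (5 − 5) − 0 = 0, and there is no ∂_3, so H_2 = 0.

As a check, the Euler characteristic is 8 − 14 + 5 = -1, which agrees with 1 − 2 + 0 = -1.

H_0 = Z,  H_1 = Z^2,  H_2 = 0.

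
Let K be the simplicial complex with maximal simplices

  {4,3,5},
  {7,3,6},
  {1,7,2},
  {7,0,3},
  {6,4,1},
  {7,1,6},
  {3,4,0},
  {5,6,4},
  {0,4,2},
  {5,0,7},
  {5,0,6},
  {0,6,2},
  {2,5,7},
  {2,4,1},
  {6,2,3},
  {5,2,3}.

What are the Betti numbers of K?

b_0 = 1, b_1 = 2, b_2 = 1.

Take the total order 0 < 1 < 2 < 3 < 4 < 5 < 6 < 7 on the vertex set. Then K (dimension 2) consists of the simplices:

  0-simplices (8): [0], [1], [2], [3], [4], [5], [6], [7]
  1-simplices (24): (24 of them)
  2-simplices (16): [0,2,4], [0,2,6], [0,3,4], [0,3,7], [0,5,6], [0,5,7], [1,2,4], [1,2,7], [1,4,6], [1,6,7], [2,3,5], [2,3,6], [2,5,7], [3,4,5], [3,6,7], [4,5,6]

giving chain groups C_0 ≅ Z^8, C_1 ≅ Z^24, C_2 ≅ Z^16.

The boundary map ∂_1: C_1 → C_0 is given by ∂[p,q] = [q] − [p].
This gives a 8×24 integer matrix of rank 7; reducing to Smith normal form yields diagonal entries (1,1,1,1,1,1,1).

The boundary map ∂_2: C_2 → C_1 sends each 2-simplex [p,q,r] to [q,r] − [p,r] + [p,q]. For instance
  ∂[2,5,7] = [5,7] − [2,7] + [2,5],
  ∂[1,6,7] = [6,7] − [1,7] + [1,6].
The resulting 24×16 matrix has rank 15, and its Smith normal form has invariant factors (1,1,1,1,1,1,1,1,1,1,1,1,1,1,1).

Reading off H_k = ker ∂_k / im ∂_{k+1}:

  H_0: rank C_0 − rank ∂_1 = 8 − 7 = 1, and the invariant factors of ∂_1 are all 1, so H_0 ≅ Z.
  H_1: rank ker ∂_1 − rank ∂_2 = (24 − 7) − 15 = 2, and the invariant factors of ∂_2 are all 1, so H_1 ≅ Z^2.
  H_2: rank ker ∂_2 − rank ∂_3 = (16 − 15) − 0 = 1, and there is no ∂_3, so H_2 ≅ Z.

Hence the Betti numbers are b_0 = 1, b_1 = 2, b_2 = 1.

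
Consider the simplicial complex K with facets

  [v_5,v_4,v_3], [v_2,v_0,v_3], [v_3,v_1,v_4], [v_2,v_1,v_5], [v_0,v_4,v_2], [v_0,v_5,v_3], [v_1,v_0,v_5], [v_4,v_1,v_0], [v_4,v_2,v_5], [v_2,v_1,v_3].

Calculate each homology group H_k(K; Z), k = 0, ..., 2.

Order the vertices as v_0 < v_1 < v_2 < v_3 < v_4 < v_5. Listing each simplex with vertices in this order, K has dimension 2 with simplices:

  0-simplices (6): [v_0], [v_1], [v_2], [v_3], [v_4], [v_5]
  1-simplices (15): (15 of them)
  2-simplices (10): [v_0,v_1,v_4], [v_0,v_1,v_5], [v_0,v_2,v_3], [v_0,v_2,v_4], [v_0,v_3,v_5], [v_1,v_2,v_3], [v_1,v_2,v_5], [v_1,v_3,v_4], [v_2,v_4,v_5], [v_3,v_4,v_5]

so the chain groups are C_0 ≅ Z^6, C_1 ≅ Z^15, C_2 ≅ Z^10.

∂_1: C_1 → C_0 maps an edge to its endpoints' difference, ∂[p,q] = q − p. For instance
  ∂[v_3,v_5] = [v_5] − [v_3].
This gives a 6×15 integer matrix of rank 5; reducing to Smith normal form yields diagonal entries (1,1,1,1,1).

Boundary ∂_2: C_2 → C_1 acts by ∂[p,q,r] = [q,r] − [p,r] + [p,q]. For instance
  ∂[v_0,v_2,v_3] = [v_2,v_3] − [v_0,v_3] + [v_0,v_2],
  ∂[v_1,v_2,v_5] = [v_2,v_5] − [v_1,v_5] + [v_1,v_2].
The resulting 15×10 matrix has rank 10, and its Smith normal form has invariant factors (1,1,1,1,1,1,1,1,1,2).

Computing H_k = (kernel of ∂_k) / (image of ∂_{k+1}):

  H_0: rank C_0 − rank ∂_1 = 6 − 5 = 1, and the invariant factors of ∂_1 are all 1, so H_0 ≅ Z.
  H_1: rank ker ∂_1 − rank ∂_2 = (15 − 5) − 10 = 0, and ∂_2 has invariant factor 2 > 1, so H_1 ≅ Z_2.
  H_2: rank ker ∂_2 − rank ∂_3 = (10 − 10) − 0 = 0, and there is no ∂_3, so H_2 ≅ 0.

As a check, the Euler characteristic is 6 − 15 + 10 = 1, which agrees with 1 − 0 + 0 = 1.

H_0 = Z,  H_1 = Z_2,  H_2 = 0.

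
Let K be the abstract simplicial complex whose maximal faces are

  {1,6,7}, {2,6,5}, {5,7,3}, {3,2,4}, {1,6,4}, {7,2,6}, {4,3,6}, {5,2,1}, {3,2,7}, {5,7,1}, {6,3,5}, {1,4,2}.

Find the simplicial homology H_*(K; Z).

Fix the vertex order 1 < 2 < 3 < 4 < 5 < 6 < 7 and write every simplex with vertices in increasing order. Then dim K = 2 and the simplices of K are:

  0-simplices (7): [1], [2], [3], [4], [5], [6], [7]
  1-simplices (18): [1,2], [1,4], [1,5], [1,6], [1,7], [2,3], [2,4], [2,5], [2,6], [2,7], [3,4], [3,5], [3,6], [3,7], [4,6], [5,6], [5,7], [6,7]
  2-simplices (12): [1,2,4], [1,2,5], [1,4,6], [1,5,7], [1,6,7], [2,3,4], [2,3,7], [2,5,6], [2,6,7], [3,4,6], [3,5,6], [3,5,7]

Hence C_0 ≅ Z^7, C_1 ≅ Z^18, C_2 ≅ Z^12.

The boundary map ∂_1: C_1 → C_0 is given by ∂[p,q] = [q] − [p].
As a 7×18 matrix over Z this has rank 6, with invariant factors (1,1,1,1,1,1).

∂_2: C_2 → C_1 sends each 2-simplex [p,q,r] to [q,r] − [p,r] + [p,q]. For instance
  ∂[1,5,7] = [5,7] − [1,7] + [1,5],
  ∂[1,2,5] = [2,5] − [1,5] + [1,2].
The resulting 18×12 matrix has rank 12, and its Smith normal form has invariant factors (1,1,1,1,1,1,1,1,1,1,1,2).

Now H_k = ker ∂_k / im ∂_{k+1}, so:

  H_0: rank C_0 − rank ∂_1 = 7 − 6 = 1, and the invariant factors of ∂_1 are all 1, so H_0 = Z.
  H_1: rank ker ∂_1 − rank ∂_2 = (18 − 6) − 12 = 0, and ∂_2 has invariant factor 2 > 1, so H_1 = Z/2Z.
  H_2: rank ker ∂_2 − rank ∂_3 = (12 − 12) − 0 = 0, and there is no ∂_3, so H_2 = 0.

As a check, the Euler characteristic is 7 − 18 + 12 = 1, which agrees with 1 − 0 + 0 = 1.
(K is a triangulation of the real projective plane RP^2.)

H_0 ≅ Z,  H_1 ≅ Z/2Z,  H_2 = 0.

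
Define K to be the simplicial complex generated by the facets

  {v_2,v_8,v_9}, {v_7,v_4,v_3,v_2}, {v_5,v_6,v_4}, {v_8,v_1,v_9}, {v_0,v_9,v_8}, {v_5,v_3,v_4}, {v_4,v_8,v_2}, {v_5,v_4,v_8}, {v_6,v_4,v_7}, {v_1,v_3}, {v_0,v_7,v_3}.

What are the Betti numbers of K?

Fix the vertex order v_0 < v_1 < v_2 < v_3 < v_4 < v_5 < v_6 < v_7 < v_8 < v_9 and write every simplex with vertices in increasing order. Then dim K = 3 and the simplices of K are:

  0-simplices (10): [v_0], [v_1], [v_2], [v_3], [v_4], [v_5], [v_6], [v_7], [v_8], [v_9]
  1-simplices (23): (23 of them)
  2-simplices (13): (13 of them)
  3-simplices (1): [v_2,v_3,v_4,v_7]

giving chain groups C_0 ≅ Z^10, C_1 ≅ Z^23, C_2 ≅ Z^13, C_3 ≅ Z^1.

The boundary map ∂_1: C_1 → C_0 is given by ∂[p,q] = [q] − [p]. For instance
  ∂[v_2,v_3] = [v_3] − [v_2].
The resulting 10×23 matrix has rank 9, and its Smith normal form has invariant factors (1,1,1,1,1,1,1,1,1).

∂_2: C_2 → C_1 maps a triangle to the signed sum of its edges. For instance
  ∂[v_3,v_4,v_5] = [v_4,v_5] − [v_3,v_5] + [v_3,v_4],
  ∂[v_1,v_8,v_9] = [v_8,v_9] − [v_1,v_9] + [v_1,v_8].
The 23×13 boundary matrix has rank 12 and Smith normal form diag(1,1,1,1,1,1,1,1,1,1,1,1).

∂_3: C_3 → C_2 sends each 3-simplex σ to the alternating sum Σ_i (−1)^i (σ with its i-th vertex removed). For instance
  ∂[v_2,v_3,v_4,v_7] = [v_3,v_4,v_7] − [v_2,v_4,v_7] + [v_2,v_3,v_7] − [v_2,v_3,v_4].
This gives a 13×1 integer matrix of rank 1; reducing to Smith normal form yields diagonal entries (1).

Reading off H_k = ker ∂_k / im ∂_{k+1}:

  H_0: rank C_0 − rank ∂_1 = 10 − 9 = 1, and the invariant factors of ∂_1 are all 1, so H_0 = Z.
  H_1: rank ker ∂_1 − rank ∂_2 = (23 − 9) − 12 = 2, and the invariant factors of ∂_2 are all 1, so H_1 = Z^2.
  H_2: rank ker ∂_2 − rank ∂_3 = (13 − 12) − 1 = 0, and the invariant factors of ∂_3 are all 1, so H_2 = 0.
  H_3: rank ker ∂_3 − rank ∂_4 = (1 − 1) − 0 = 0, and there is no ∂_4, so H_3 = 0.

As a check, the Euler characteristic is 10 − 23 + 13 − 1 = -1, which agrees with 1 − 2 + 0 − 0 = -1.

Hence the Betti numbers are b_0 = 1, b_1 = 2, b_2 = 0, b_3 = 0.

b_0 = 1, b_1 = 2, b_2 = 0, b_3 = 0.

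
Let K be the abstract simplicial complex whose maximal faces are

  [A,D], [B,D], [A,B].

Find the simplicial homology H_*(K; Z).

H_0 = Z,  H_1 = Z.

Take the total order A < B < D on the vertex set. Then K (dimension 1) consists of the simplices:

  0-simplices (3): A, B, D
  1-simplices (3): AB, AD, BD

giving chain groups C_0 ≅ Z^3, C_1 ≅ Z^3.

Boundary ∂_1: C_1 → C_0 is given by ∂[p,q] = [q] − [p]. For instance
  ∂AD = D − A.
As a 3×3 matrix over Z this has rank 2, with invariant factors (1,1).

Reading off H_k = ker ∂_k / im ∂_{k+1}:

  H_0: rank C_0 − rank ∂_1 = 3 − 2 = 1, and the invariant factors of ∂_1 are all 1, so H_0 = Z.
  H_1: rank ker ∂_1 − rank ∂_2 = (3 − 2) − 0 = 1, and there is no ∂_2, so H_1 = Z.

As a check, the Euler characteristic is 3 − 3 = 0, which agrees with 1 − 1 = 0.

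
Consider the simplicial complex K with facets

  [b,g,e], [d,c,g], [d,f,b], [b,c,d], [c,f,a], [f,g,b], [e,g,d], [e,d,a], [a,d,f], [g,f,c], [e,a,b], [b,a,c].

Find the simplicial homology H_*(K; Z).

Order the vertices as a < b < c < d < e < f < g. Listing each simplex with vertices in this order, K has dimension 2 with simplices:

  0-simplices (7): a, b, c, d, e, f, g
  1-simplices (18): ab, ac, ad, ae, af, bc, bd, be, bf, bg, cd, cf, cg, de, df, dg, eg, fg
  2-simplices (12): abc, abe, acf, ade, adf, bcd, bdf, beg, bfg, cdg, cfg, deg

so the chain groups are C_0 ≅ Z^7, C_1 ≅ Z^18, C_2 ≅ Z^12.

∂_1: C_1 → C_0 sends each edge [p,q] (with p < q) to q − p. For instance
  ∂cg = g − c.
This gives a 7×18 integer matrix of rank 6; reducing to Smith normal form yields diagonal entries (1,1,1,1,1,1).

The boundary map ∂_2: C_2 → C_1 acts by ∂[p,q,r] = [q,r] − [p,r] + [p,q]. For instance
  ∂cdg = dg − cg + cd,
  ∂beg = eg − bg + be.
As a 18×12 matrix over Z this has rank 12, with invariant factors (1,1,1,1,1,1,1,1,1,1,1,2).

Computing H_k = (kernel of ∂_k) / (image of ∂_{k+1}):

  H_0: rank C_0 − rank ∂_1 = 7 − 6 = 1, and the invariant factors of ∂_1 are all 1, so H_0 = Z.
  H_1: rank ker ∂_1 − rank ∂_2 = (18 − 6) − 12 = 0, and ∂_2 has invariant factor 2 > 1, so H_1 = Z/2.
  H_2: rank ker ∂_2 − rank ∂_3 = (12 − 12) − 0 = 0, and there is no ∂_3, so H_2 = 0.

As a check, the Euler characteristic is 7 − 18 + 12 = 1, which agrees with 1 − 0 + 0 = 1.

H_0 = Z,  H_1 = Z/2,  H_2 = 0.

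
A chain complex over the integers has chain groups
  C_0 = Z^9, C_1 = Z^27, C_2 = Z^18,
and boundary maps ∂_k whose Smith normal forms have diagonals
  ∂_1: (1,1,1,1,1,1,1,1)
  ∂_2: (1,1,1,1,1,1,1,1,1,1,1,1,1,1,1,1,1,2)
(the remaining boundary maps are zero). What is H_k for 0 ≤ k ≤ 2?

H_0: b_0 = 9 − 0 − 8 = 1; torsion from ∂_1 factors > 1: none. So H_0 ≅ Z.
H_1: b_1 = 27 − 8 − 18 = 1; torsion from ∂_2 factors > 1: [2]. So H_1 ≅ Z ⊕ Z_2.
H_2: b_2 = 18 − 18 − 0 = 0; torsion from ∂_3 factors > 1: none. So H_2 ≅ 0.

H_0 ≅ Z,  H_1 ≅ Z ⊕ Z_2,  H_2 = 0.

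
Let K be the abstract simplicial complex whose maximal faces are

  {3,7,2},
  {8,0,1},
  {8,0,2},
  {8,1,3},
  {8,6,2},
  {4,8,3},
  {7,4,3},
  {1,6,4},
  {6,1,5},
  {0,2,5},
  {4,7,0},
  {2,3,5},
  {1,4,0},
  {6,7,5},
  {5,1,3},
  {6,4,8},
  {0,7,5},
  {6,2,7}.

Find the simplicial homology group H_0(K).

K has 9 vertices, 27 edges, 18 triangles.
rank ∂_0 = 0, rank ∂_1 = 8 ⇒ b_0 = 9 − 0 − 8 = 1; all invariant factors of ∂_1 are 1 so no torsion. So H_0 = Z.

H_0 ≅ Z.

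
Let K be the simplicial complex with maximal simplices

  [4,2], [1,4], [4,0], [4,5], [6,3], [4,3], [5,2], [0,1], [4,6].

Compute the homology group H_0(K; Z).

Fix the vertex order 0 < 1 < 2 < 3 < 4 < 5 < 6 and write every simplex with vertices in increasing order. Then dim K = 1 and the simplices of K are:

  0-simplices (7): [0], [1], [2], [3], [4], [5], [6]
  1-simplices (9): [0,1], [0,4], [1,4], [2,4], [2,5], [3,4], [3,6], [4,5], [4,6]

so the chain groups are C_0 ≅ Z^7, C_1 ≅ Z^9.

The boundary map ∂_1: C_1 → C_0 maps an edge to its endpoints' difference, ∂[p,q] = q − p.
The 7×9 boundary matrix has rank 6 and Smith normal form diag(1,1,1,1,1,1).

Reading off H_k = ker ∂_k / im ∂_{k+1}:

  H_0: rank C_0 − rank ∂_1 = 7 − 6 = 1, and the invariant factors of ∂_1 are all 1, so H_0 ≅ Z.

(K is a triangulation of a wedge of 3 circles.)

H_0 = Z.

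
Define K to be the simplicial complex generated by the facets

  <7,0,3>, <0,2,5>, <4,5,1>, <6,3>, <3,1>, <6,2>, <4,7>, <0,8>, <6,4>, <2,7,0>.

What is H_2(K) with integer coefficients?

K has 9 vertices, 16 edges, 4 triangles.
rank ∂_2 = 4, rank ∂_3 = 0 ⇒ b_2 = 4 − 4 − 0 = 0. So H_2 ≅ 0.

H_2 ≅ 0.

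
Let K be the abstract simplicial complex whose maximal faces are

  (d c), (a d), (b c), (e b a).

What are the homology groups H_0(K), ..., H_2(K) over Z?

Take the total order a < b < c < d < e on the vertex set. Then K (dimension 2) consists of the simplices:

  0-simplices (5): a, b, c, d, e
  1-simplices (6): ab, ad, ae, bc, be, cd
  2-simplices (1): abe

Hence C_0 ≅ Z^5, C_1 ≅ Z^6, C_2 ≅ Z^1.

∂_1: C_1 → C_0 maps an edge to its endpoints' difference, ∂[p,q] = q − p. For instance
  ∂be = e − b.
The 5×6 boundary matrix has rank 4 and Smith normal form diag(1,1,1,1).

The boundary map ∂_2: C_2 → C_1 sends each 2-simplex [p,q,r] to [q,r] − [p,r] + [p,q]. For instance
  ∂abe = be − ae + ab.
The 6×1 boundary matrix has rank 1 and Smith normal form diag(1).

Now H_k = ker ∂_k / im ∂_{k+1}, so:

  H_0: rank C_0 − rank ∂_1 = 5 − 4 = 1, and the invariant factors of ∂_1 are all 1, so H_0 ≅ Z.
  H_1: rank ker ∂_1 − rank ∂_2 = (6 − 4) − 1 = 1, and the invariant factors of ∂_2 are all 1, so H_1 ≅ Z.
  H_2: rank ker ∂_2 − rank ∂_3 = (1 − 1) − 0 = 0, and there is no ∂_3, so H_2 ≅ 0.

As a check, the Euler characteristic is 5 − 6 + 1 = 0, which agrees with 1 − 1 + 0 = 0.

H_0 ≅ Z,  H_1 ≅ Z,  H_2 = 0.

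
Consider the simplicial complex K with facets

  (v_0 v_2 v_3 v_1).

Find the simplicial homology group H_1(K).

H_1 = 0.

Fix the vertex order v_0 < v_1 < v_2 < v_3 and write every simplex with vertices in increasing order. Then dim K = 3 and the simplices of K are:

  0-simplices (4): [v_0], [v_1], [v_2], [v_3]
  1-simplices (6): [v_0,v_1], [v_0,v_2], [v_0,v_3], [v_1,v_2], [v_1,v_3], [v_2,v_3]
  2-simplices (4): [v_0,v_1,v_2], [v_0,v_1,v_3], [v_0,v_2,v_3], [v_1,v_2,v_3]
  3-simplices (1): [v_0,v_1,v_2,v_3]

Hence C_0 ≅ Z^4, C_1 ≅ Z^6, C_2 ≅ Z^4, C_3 ≅ Z^1.

Boundary ∂_1: C_1 → C_0 maps an edge to its endpoints' difference, ∂[p,q] = q − p.
As a 4×6 matrix over Z this has rank 3, with invariant factors (1,1,1).

Boundary ∂_2: C_2 → C_1 maps a triangle to the signed sum of its edges. For instance
  ∂[v_0,v_1,v_3] = [v_1,v_3] − [v_0,v_3] + [v_0,v_1],
  ∂[v_1,v_2,v_3] = [v_2,v_3] − [v_1,v_3] + [v_1,v_2].
The resulting 6×4 matrix has rank 3, and its Smith normal form has invariant factors (1,1,1).

∂_3: C_3 → C_2 sends each 3-simplex σ to the alternating sum Σ_i (−1)^i (σ with its i-th vertex removed). For instance
  ∂[v_0,v_1,v_2,v_3] = [v_1,v_2,v_3] − [v_0,v_2,v_3] + [v_0,v_1,v_3] − [v_0,v_1,v_2].
This gives a 4×1 integer matrix of rank 1; reducing to Smith normal form yields diagonal entries (1).

Reading off H_k = ker ∂_k / im ∂_{k+1}:

  H_1: rank ker ∂_1 − rank ∂_2 = (6 − 3) − 3 = 0, and the invariant factors of ∂_2 are all 1, so H_1 = 0.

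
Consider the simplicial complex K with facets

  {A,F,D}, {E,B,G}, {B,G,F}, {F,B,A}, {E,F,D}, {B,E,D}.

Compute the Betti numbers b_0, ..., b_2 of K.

b_0 = 1, b_1 = 1, b_2 = 0.

Take the total order A < B < D < E < F < G on the vertex set. Then K (dimension 2) consists of the simplices:

  0-simplices (6): A, B, D, E, F, G
  1-simplices (12): AB, AD, AF, BD, BE, BF, BG, DE, DF, EF, EG, FG
  2-simplices (6): ABF, ADF, BDE, BEG, BFG, DEF

so the chain groups are C_0 ≅ Z^6, C_1 ≅ Z^12, C_2 ≅ Z^6.

∂_1: C_1 → C_0 is given by ∂[p,q] = [q] − [p]. For instance
  ∂AF = F − A.
This gives a 6×12 integer matrix of rank 5; reducing to Smith normal form yields diagonal entries (1,1,1,1,1).

∂_2: C_2 → C_1 acts by ∂[p,q,r] = [q,r] − [p,r] + [p,q]. For instance
  ∂BFG = FG − BG + BF,
  ∂BEG = EG − BG + BE.
The 12×6 boundary matrix has rank 6 and Smith normal form diag(1,1,1,1,1,1).

Computing H_k = (kernel of ∂_k) / (image of ∂_{k+1}):

  H_0: rank C_0 − rank ∂_1 = 6 − 5 = 1, and the invariant factors of ∂_1 are all 1, so H_0 = Z.
  H_1: rank ker ∂_1 − rank ∂_2 = (12 − 5) − 6 = 1, and the invariant factors of ∂_2 are all 1, so H_1 = Z.
  H_2: rank ker ∂_2 − rank ∂_3 = (6 − 6) − 0 = 0, and there is no ∂_3, so H_2 = 0.

(K is a triangulation of the cylinder S^1 x I.)

Hence the Betti numbers are b_0 = 1, b_1 = 1, b_2 = 0.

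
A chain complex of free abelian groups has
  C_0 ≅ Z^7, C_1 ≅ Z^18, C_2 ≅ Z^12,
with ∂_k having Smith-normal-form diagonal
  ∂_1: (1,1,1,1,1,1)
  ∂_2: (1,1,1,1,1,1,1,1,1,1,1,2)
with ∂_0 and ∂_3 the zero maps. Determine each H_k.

H_0 ≅ Z,  H_1 ≅ Z/2,  H_2 = 0.

H_0: b_0 = 7 − 0 − 6 = 1; torsion from ∂_1 factors > 1: none. So H_0 ≅ Z.
H_1: b_1 = 18 − 6 − 12 = 0; torsion from ∂_2 factors > 1: [2]. So H_1 ≅ Z/2.
H_2: b_2 = 12 − 12 − 0 = 0; torsion from ∂_3 factors > 1: none. So H_2 ≅ 0.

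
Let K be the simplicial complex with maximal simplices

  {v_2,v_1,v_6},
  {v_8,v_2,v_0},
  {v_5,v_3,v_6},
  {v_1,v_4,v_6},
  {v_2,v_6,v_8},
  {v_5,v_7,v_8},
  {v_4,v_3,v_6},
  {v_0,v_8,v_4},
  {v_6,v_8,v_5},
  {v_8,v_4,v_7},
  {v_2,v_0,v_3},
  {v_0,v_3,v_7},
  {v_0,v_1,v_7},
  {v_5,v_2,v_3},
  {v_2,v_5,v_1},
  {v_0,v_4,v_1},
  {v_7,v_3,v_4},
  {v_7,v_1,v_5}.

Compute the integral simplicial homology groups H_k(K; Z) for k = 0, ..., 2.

Order the vertices as v_0 < v_1 < v_2 < v_3 < v_4 < v_5 < v_6 < v_7 < v_8. Listing each simplex with vertices in this order, K has dimension 2 with simplices:

  0-simplices (9): [v_0], [v_1], [v_2], [v_3], [v_4], [v_5], [v_6], [v_7], [v_8]
  1-simplices (27): (27 of them)
  2-simplices (18): (18 of them)

giving chain groups C_0 ≅ Z^9, C_1 ≅ Z^27, C_2 ≅ Z^18.

The boundary map ∂_1: C_1 → C_0 sends each edge [p,q] (with p < q) to q − p. For instance
  ∂[v_2,v_3] = [v_3] − [v_2].
The 9×27 boundary matrix has rank 8 and Smith normal form diag(1,1,1,1,1,1,1,1).

The boundary map ∂_2: C_2 → C_1 sends each 2-simplex [p,q,r] to [q,r] − [p,r] + [p,q]. For instance
  ∂[v_5,v_7,v_8] = [v_7,v_8] − [v_5,v_8] + [v_5,v_7],
  ∂[v_0,v_2,v_8] = [v_2,v_8] − [v_0,v_8] + [v_0,v_2].
The 27×18 boundary matrix has rank 18 and Smith normal form diag(1,1,1,1,1,1,1,1,1,1,1,1,1,1,1,1,1,2).

Reading off H_k = ker ∂_k / im ∂_{k+1}:

  H_0: rank C_0 − rank ∂_1 = 9 − 8 = 1, and the invariant factors of ∂_1 are all 1, so H_0 = Z.
  H_1: rank ker ∂_1 − rank ∂_2 = (27 − 8) − 18 = 1, and ∂_2 has invariant factor 2 > 1, so H_1 = Z ⊕ Z/2Z.
  H_2: rank ker ∂_2 − rank ∂_3 = (18 − 18) − 0 = 0, and there is no ∂_3, so H_2 = 0.

H_0 ≅ Z,  H_1 ≅ Z ⊕ Z/2Z,  H_2 = 0.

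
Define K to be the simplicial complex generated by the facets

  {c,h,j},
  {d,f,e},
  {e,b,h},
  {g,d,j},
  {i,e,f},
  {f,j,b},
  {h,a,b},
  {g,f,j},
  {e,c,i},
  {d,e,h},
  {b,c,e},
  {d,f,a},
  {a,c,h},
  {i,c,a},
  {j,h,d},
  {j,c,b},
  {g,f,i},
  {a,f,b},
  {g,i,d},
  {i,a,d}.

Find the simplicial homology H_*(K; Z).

We work with the vertex ordering a < b < c < d < e < f < g < h < i < j. The simplices of K, each written with vertices in increasing order, are:

  0-simplices (10): a, b, c, d, e, f, g, h, i, j
  1-simplices (30): ab, ac, ad, af, ah, ai, bc, be, bf, bh, bj, ce, ch, ci, cj, de, df, dg, dh, di, dj, ef, eh, ei, fg, fi, fj, gi, gj, hj
  2-simplices (20): abf, abh, ach, aci, adf, adi, bce, bcj, beh, bfj, cei, chj, def, deh, dgi, dgj, dhj, efi, fgi, fgj

Hence C_0 ≅ Z^10, C_1 ≅ Z^30, C_2 ≅ Z^20.

The boundary map ∂_1: C_1 → C_0 is given by ∂[p,q] = [q] − [p].
As a 10×30 matrix over Z this has rank 9, with invariant factors (1,1,1,1,1,1,1,1,1).

∂_2: C_2 → C_1 acts by ∂[p,q,r] = [q,r] − [p,r] + [p,q]. For instance
  ∂chj = hj − cj + ch,
  ∂adi = di − ai + ad.
The 30×20 boundary matrix has rank 20 and Smith normal form diag(1,1,1,1,1,1,1,1,1,1,1,1,1,1,1,1,1,1,1,2).

Reading off H_k = ker ∂_k / im ∂_{k+1}:

  H_0: rank C_0 − rank ∂_1 = 10 − 9 = 1, and the invariant factors of ∂_1 are all 1, so H_0 = Z.
  H_1: rank ker ∂_1 − rank ∂_2 = (30 − 9) − 20 = 1, and ∂_2 has invariant factor 2 > 1, so H_1 = Z × Z/2.
  H_2: rank ker ∂_2 − rank ∂_3 = (20 − 20) − 0 = 0, and there is no ∂_3, so H_2 = 0.

As a check, the Euler characteristic is 10 − 30 + 20 = 0, which agrees with 1 − 1 + 0 = 0.
(K is a triangulation of the Klein bottle.)

H_0 = Z,  H_1 = Z × Z/2,  H_2 = 0.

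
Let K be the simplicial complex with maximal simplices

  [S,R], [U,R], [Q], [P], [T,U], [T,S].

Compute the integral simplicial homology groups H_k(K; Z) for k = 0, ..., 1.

H_0 = Z^3,  H_1 = Z.

Fix the vertex order P < Q < R < S < T < U and write every simplex with vertices in increasing order. Then dim K = 1 and the simplices of K are:

  0-simplices (6): P, Q, R, S, T, U
  1-simplices (4): RS, RU, ST, TU

Hence C_0 ≅ Z^6, C_1 ≅ Z^4.

The boundary map ∂_1: C_1 → C_0 sends each edge [p,q] (with p < q) to q − p. For instance
  ∂ST = T − S.
The 6×4 boundary matrix has rank 3 and Smith normal form diag(1,1,1).

Now H_k = ker ∂_k / im ∂_{k+1}, so:

  H_0: rank C_0 − rank ∂_1 = 6 − 3 = 3, and the invariant factors of ∂_1 are all 1, so H_0 ≅ Z^3.
  H_1: rank ker ∂_1 − rank ∂_2 = (4 − 3) − 0 = 1, and there is no ∂_2, so H_1 ≅ Z.

As a check, the Euler characteristic is 6 − 4 = 2, which agrees with 3 − 1 = 2.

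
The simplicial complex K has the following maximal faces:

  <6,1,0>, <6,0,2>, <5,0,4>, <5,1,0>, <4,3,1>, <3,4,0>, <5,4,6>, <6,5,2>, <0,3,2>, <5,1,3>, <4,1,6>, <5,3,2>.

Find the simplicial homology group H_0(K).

H_0 = Z.

We work with the vertex ordering 0 < 1 < 2 < 3 < 4 < 5 < 6. The simplices of K, each written with vertices in increasing order, are:

  0-simplices (7): [0], [1], [2], [3], [4], [5], [6]
  1-simplices (18): [0,1], [0,2], [0,3], [0,4], [0,5], [0,6], [1,3], [1,4], [1,5], [1,6], [2,3], [2,5], [2,6], [3,4], [3,5], [4,5], [4,6], [5,6]
  2-simplices (12): [0,1,5], [0,1,6], [0,2,3], [0,2,6], [0,3,4], [0,4,5], [1,3,4], [1,3,5], [1,4,6], [2,3,5], [2,5,6], [4,5,6]

Hence C_0 ≅ Z^7, C_1 ≅ Z^18, C_2 ≅ Z^12.

The boundary map ∂_1: C_1 → C_0 sends each edge [p,q] (with p < q) to q − p.
As a 7×18 matrix over Z this has rank 6, with invariant factors (1,1,1,1,1,1).

∂_2: C_2 → C_1 acts by ∂[p,q,r] = [q,r] − [p,r] + [p,q]. For instance
  ∂[0,2,6] = [2,6] − [0,6] + [0,2],
  ∂[0,2,3] = [2,3] − [0,3] + [0,2].
This gives a 18×12 integer matrix of rank 12; reducing to Smith normal form yields diagonal entries (1,1,1,1,1,1,1,1,1,1,1,2).

Reading off H_k = ker ∂_k / im ∂_{k+1}:

  H_0: rank C_0 − rank ∂_1 = 7 − 6 = 1, and the invariant factors of ∂_1 are all 1, so H_0 ≅ Z.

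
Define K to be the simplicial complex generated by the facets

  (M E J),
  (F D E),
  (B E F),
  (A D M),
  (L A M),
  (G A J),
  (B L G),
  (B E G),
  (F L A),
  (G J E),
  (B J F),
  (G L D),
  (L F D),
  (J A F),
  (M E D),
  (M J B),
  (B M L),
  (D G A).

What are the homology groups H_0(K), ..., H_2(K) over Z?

Order the vertices as A < B < D < E < F < G < J < L < M. Listing each simplex with vertices in this order, K has dimension 2 with simplices:

  0-simplices (9): A, B, D, E, F, G, J, L, M
  1-simplices (27): AD, AF, AG, AJ, AL, AM, BE, BF, BG, BJ, BL, BM, DE, DF, DG, DL, DM, EF, EG, EJ, EM, FJ, FL, GJ, GL, JM, LM
  2-simplices (18): ADG, ADM, AFJ, AFL, AGJ, ALM, BEF, BEG, BFJ, BGL, BJM, BLM, DEF, DEM, DFL, DGL, EGJ, EJM

giving chain groups C_0 ≅ Z^9, C_1 ≅ Z^27, C_2 ≅ Z^18.

The boundary map ∂_1: C_1 → C_0 sends each edge [p,q] (with p < q) to q − p. For instance
  ∂EM = M − E.
This gives a 9×27 integer matrix of rank 8; reducing to Smith normal form yields diagonal entries (1,1,1,1,1,1,1,1).

The boundary map ∂_2: C_2 → C_1 sends each 2-simplex [p,q,r] to [q,r] − [p,r] + [p,q]. For instance
  ∂EGJ = GJ − EJ + EG,
  ∂ADM = DM − AM + AD.
As a 27×18 matrix over Z this has rank 18, with invariant factors (1,1,1,1,1,1,1,1,1,1,1,1,1,1,1,1,1,2).

Now H_k = ker ∂_k / im ∂_{k+1}, so:

  H_0: rank C_0 − rank ∂_1 = 9 − 8 = 1, and the invariant factors of ∂_1 are all 1, so H_0 ≅ Z.
  H_1: rank ker ∂_1 − rank ∂_2 = (27 − 8) − 18 = 1, and ∂_2 has invariant factor 2 > 1, so H_1 ≅ Z ⊕ Z_2.
  H_2: rank ker ∂_2 − rank ∂_3 = (18 − 18) − 0 = 0, and there is no ∂_3, so H_2 ≅ 0.

H_0 = Z,  H_1 = Z ⊕ Z_2,  H_2 = 0.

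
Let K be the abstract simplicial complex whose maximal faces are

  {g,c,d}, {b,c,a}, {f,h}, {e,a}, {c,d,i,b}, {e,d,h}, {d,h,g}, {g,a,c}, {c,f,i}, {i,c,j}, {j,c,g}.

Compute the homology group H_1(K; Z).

H_1 = Z^2.

K has 10 vertices, 22 edges, 12 triangles, 1 3-simplex.
rank ∂_1 = 9, rank ∂_2 = 11 ⇒ b_1 = 22 − 9 − 11 = 2; all invariant factors of ∂_2 are 1 so no torsion. So H_1 ≅ Z^2.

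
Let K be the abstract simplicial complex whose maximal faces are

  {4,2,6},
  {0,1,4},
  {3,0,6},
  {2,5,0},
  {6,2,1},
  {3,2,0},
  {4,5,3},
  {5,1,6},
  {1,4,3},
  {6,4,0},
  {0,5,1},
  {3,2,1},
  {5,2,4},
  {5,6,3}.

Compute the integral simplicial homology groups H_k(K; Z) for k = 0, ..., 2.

Order the vertices as 0 < 1 < 2 < 3 < 4 < 5 < 6. Listing each simplex with vertices in this order, K has dimension 2 with simplices:

  0-simplices (7): [0], [1], [2], [3], [4], [5], [6]
  1-simplices (21): [0,1], [0,2], [0,3], [0,4], [0,5], [0,6], [1,2], [1,3], [1,4], [1,5], [1,6], [2,3], [2,4], [2,5], [2,6], [3,4], [3,5], [3,6], [4,5], [4,6], [5,6]
  2-simplices (14): [0,1,4], [0,1,5], [0,2,3], [0,2,5], [0,3,6], [0,4,6], [1,2,3], [1,2,6], [1,3,4], [1,5,6], [2,4,5], [2,4,6], [3,4,5], [3,5,6]

Hence C_0 ≅ Z^7, C_1 ≅ Z^21, C_2 ≅ Z^14.

Boundary ∂_1: C_1 → C_0 maps an edge to its endpoints' difference, ∂[p,q] = q − p. For instance
  ∂[4,6] = [6] − [4].
The 7×21 boundary matrix has rank 6 and Smith normal form diag(1,1,1,1,1,1).

∂_2: C_2 → C_1 acts by ∂[p,q,r] = [q,r] − [p,r] + [p,q]. For instance
  ∂[0,2,3] = [2,3] − [0,3] + [0,2],
  ∂[3,4,5] = [4,5] − [3,5] + [3,4].
The resulting 21×14 matrix has rank 13, and its Smith normal form has invariant factors (1,1,1,1,1,1,1,1,1,1,1,1,1).

Computing H_k = (kernel of ∂_k) / (image of ∂_{k+1}):

  H_0: rank C_0 − rank ∂_1 = 7 − 6 = 1, and the invariant factors of ∂_1 are all 1, so H_0 ≅ Z.
  H_1: rank ker ∂_1 − rank ∂_2 = (21 − 6) − 13 = 2, and the invariant factors of ∂_2 are all 1, so H_1 ≅ Z^2.
  H_2: rank ker ∂_2 − rank ∂_3 = (14 − 13) − 0 = 1, and there is no ∂_3, so H_2 ≅ Z.

H_0 = Z,  H_1 = Z^2,  H_2 = Z.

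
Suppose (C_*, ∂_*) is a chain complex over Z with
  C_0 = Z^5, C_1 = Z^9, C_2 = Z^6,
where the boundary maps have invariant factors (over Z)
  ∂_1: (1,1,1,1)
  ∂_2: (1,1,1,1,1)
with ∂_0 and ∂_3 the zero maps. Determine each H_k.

H_0: b_0 = 5 − 0 − 4 = 1; torsion from ∂_1 factors > 1: none. So H_0 = Z.
H_1: b_1 = 9 − 4 − 5 = 0; torsion from ∂_2 factors > 1: none. So H_1 = 0.
H_2: b_2 = 6 − 5 − 0 = 1; torsion from ∂_3 factors > 1: none. So H_2 = Z.

H_0 = Z,  H_1 = 0,  H_2 = Z.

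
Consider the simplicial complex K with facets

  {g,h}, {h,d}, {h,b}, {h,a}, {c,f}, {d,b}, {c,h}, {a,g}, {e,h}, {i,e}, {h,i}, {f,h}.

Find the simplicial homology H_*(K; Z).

H_0 ≅ Z,  H_1 ≅ Z^4.

K has 9 vertices, 12 edges.
rank ∂_0 = 0, rank ∂_1 = 8 ⇒ b_0 = 9 − 0 − 8 = 1; all invariant factors of ∂_1 are 1 so no torsion. So H_0 = Z.
rank ∂_1 = 8, rank ∂_2 = 0 ⇒ b_1 = 12 − 8 − 0 = 4. So H_1 = Z^4.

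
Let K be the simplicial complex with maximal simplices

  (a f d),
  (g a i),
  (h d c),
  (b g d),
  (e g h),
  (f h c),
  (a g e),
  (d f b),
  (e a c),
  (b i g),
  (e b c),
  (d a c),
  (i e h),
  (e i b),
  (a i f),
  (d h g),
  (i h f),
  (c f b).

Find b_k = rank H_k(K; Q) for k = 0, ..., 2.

b_0 = 1, b_1 = 1, b_2 = 0.

We work with the vertex ordering a < b < c < d < e < f < g < h < i. The simplices of K, each written with vertices in increasing order, are:

  0-simplices (9): a, b, c, d, e, f, g, h, i
  1-simplices (27): ac, ad, ae, af, ag, ai, bc, bd, be, bf, bg, bi, cd, ce, cf, ch, df, dg, dh, eg, eh, ei, fh, fi, gh, gi, hi
  2-simplices (18): acd, ace, adf, aeg, afi, agi, bce, bcf, bdf, bdg, bei, bgi, cdh, cfh, dgh, egh, ehi, fhi

Hence C_0 ≅ Z^9, C_1 ≅ Z^27, C_2 ≅ Z^18.

The boundary map ∂_1: C_1 → C_0 is given by ∂[p,q] = [q] − [p]. For instance
  ∂bc = c − b.
The 9×27 boundary matrix has rank 8 and Smith normal form diag(1,1,1,1,1,1,1,1).

The boundary map ∂_2: C_2 → C_1 acts by ∂[p,q,r] = [q,r] − [p,r] + [p,q]. For instance
  ∂agi = gi − ai + ag,
  ∂egh = gh − eh + eg.
This gives a 27×18 integer matrix of rank 18; reducing to Smith normal form yields diagonal entries (1,1,1,1,1,1,1,1,1,1,1,1,1,1,1,1,1,2).

Reading off H_k = ker ∂_k / im ∂_{k+1}:

  H_0: rank C_0 − rank ∂_1 = 9 − 8 = 1, and the invariant factors of ∂_1 are all 1, so H_0 = Z.
  H_1: rank ker ∂_1 − rank ∂_2 = (27 − 8) − 18 = 1, and ∂_2 has invariant factor 2 > 1, so H_1 = Z ⊕ Z/2Z.
  H_2: rank ker ∂_2 − rank ∂_3 = (18 − 18) − 0 = 0, and there is no ∂_3, so H_2 = 0.

(K is a triangulation of the Klein bottle.)

Hence the Betti numbers are b_0 = 1, b_1 = 1, b_2 = 0.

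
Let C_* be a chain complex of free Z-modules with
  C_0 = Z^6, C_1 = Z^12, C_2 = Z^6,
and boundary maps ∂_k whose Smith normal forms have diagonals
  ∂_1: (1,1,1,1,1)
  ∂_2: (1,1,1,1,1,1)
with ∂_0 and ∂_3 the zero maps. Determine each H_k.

H_0: b_0 = 6 − 0 − 5 = 1; torsion from ∂_1 factors > 1: none. So H_0 ≅ Z.
H_1: b_1 = 12 − 5 − 6 = 1; torsion from ∂_2 factors > 1: none. So H_1 ≅ Z.
H_2: b_2 = 6 − 6 − 0 = 0; torsion from ∂_3 factors > 1: none. So H_2 ≅ 0.

H_0 ≅ Z,  H_1 ≅ Z,  H_2 = 0.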